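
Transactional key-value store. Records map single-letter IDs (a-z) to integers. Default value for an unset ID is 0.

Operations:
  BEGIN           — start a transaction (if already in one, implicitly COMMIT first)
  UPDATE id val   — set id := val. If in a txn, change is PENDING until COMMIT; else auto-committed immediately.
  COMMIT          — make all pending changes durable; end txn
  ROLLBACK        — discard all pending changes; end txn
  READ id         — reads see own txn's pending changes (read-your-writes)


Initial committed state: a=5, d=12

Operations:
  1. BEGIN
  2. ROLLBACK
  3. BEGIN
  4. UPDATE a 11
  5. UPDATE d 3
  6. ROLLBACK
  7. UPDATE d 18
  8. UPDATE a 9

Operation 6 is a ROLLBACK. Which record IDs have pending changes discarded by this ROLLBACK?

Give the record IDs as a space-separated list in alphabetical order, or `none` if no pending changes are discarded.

Answer: a d

Derivation:
Initial committed: {a=5, d=12}
Op 1: BEGIN: in_txn=True, pending={}
Op 2: ROLLBACK: discarded pending []; in_txn=False
Op 3: BEGIN: in_txn=True, pending={}
Op 4: UPDATE a=11 (pending; pending now {a=11})
Op 5: UPDATE d=3 (pending; pending now {a=11, d=3})
Op 6: ROLLBACK: discarded pending ['a', 'd']; in_txn=False
Op 7: UPDATE d=18 (auto-commit; committed d=18)
Op 8: UPDATE a=9 (auto-commit; committed a=9)
ROLLBACK at op 6 discards: ['a', 'd']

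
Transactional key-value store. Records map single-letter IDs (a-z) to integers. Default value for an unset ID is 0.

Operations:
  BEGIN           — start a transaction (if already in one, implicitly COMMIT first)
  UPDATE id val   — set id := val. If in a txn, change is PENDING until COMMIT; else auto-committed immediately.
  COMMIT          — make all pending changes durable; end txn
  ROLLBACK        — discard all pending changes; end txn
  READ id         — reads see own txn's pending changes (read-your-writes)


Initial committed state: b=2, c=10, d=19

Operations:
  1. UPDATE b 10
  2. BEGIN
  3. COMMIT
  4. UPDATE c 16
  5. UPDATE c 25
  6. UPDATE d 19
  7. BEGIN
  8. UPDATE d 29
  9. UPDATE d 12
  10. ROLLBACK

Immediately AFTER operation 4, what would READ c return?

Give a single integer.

Initial committed: {b=2, c=10, d=19}
Op 1: UPDATE b=10 (auto-commit; committed b=10)
Op 2: BEGIN: in_txn=True, pending={}
Op 3: COMMIT: merged [] into committed; committed now {b=10, c=10, d=19}
Op 4: UPDATE c=16 (auto-commit; committed c=16)
After op 4: visible(c) = 16 (pending={}, committed={b=10, c=16, d=19})

Answer: 16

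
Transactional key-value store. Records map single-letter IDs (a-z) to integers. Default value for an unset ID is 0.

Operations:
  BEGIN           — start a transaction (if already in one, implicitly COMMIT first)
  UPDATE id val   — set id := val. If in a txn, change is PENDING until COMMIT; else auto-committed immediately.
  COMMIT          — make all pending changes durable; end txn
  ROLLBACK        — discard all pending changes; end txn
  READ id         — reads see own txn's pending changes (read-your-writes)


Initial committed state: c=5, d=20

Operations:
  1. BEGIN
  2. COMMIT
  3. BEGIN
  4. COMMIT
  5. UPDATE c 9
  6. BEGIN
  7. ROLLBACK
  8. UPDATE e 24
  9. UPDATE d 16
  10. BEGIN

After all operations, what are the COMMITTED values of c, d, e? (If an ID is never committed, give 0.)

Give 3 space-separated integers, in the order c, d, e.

Initial committed: {c=5, d=20}
Op 1: BEGIN: in_txn=True, pending={}
Op 2: COMMIT: merged [] into committed; committed now {c=5, d=20}
Op 3: BEGIN: in_txn=True, pending={}
Op 4: COMMIT: merged [] into committed; committed now {c=5, d=20}
Op 5: UPDATE c=9 (auto-commit; committed c=9)
Op 6: BEGIN: in_txn=True, pending={}
Op 7: ROLLBACK: discarded pending []; in_txn=False
Op 8: UPDATE e=24 (auto-commit; committed e=24)
Op 9: UPDATE d=16 (auto-commit; committed d=16)
Op 10: BEGIN: in_txn=True, pending={}
Final committed: {c=9, d=16, e=24}

Answer: 9 16 24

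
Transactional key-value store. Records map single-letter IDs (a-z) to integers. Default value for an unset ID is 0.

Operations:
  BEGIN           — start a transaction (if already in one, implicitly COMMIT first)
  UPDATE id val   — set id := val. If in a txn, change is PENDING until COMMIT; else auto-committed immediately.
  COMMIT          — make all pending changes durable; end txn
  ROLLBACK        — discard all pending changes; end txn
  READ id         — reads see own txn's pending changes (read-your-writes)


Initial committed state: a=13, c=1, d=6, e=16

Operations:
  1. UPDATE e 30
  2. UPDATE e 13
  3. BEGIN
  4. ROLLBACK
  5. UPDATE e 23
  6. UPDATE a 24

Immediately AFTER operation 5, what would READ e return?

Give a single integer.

Initial committed: {a=13, c=1, d=6, e=16}
Op 1: UPDATE e=30 (auto-commit; committed e=30)
Op 2: UPDATE e=13 (auto-commit; committed e=13)
Op 3: BEGIN: in_txn=True, pending={}
Op 4: ROLLBACK: discarded pending []; in_txn=False
Op 5: UPDATE e=23 (auto-commit; committed e=23)
After op 5: visible(e) = 23 (pending={}, committed={a=13, c=1, d=6, e=23})

Answer: 23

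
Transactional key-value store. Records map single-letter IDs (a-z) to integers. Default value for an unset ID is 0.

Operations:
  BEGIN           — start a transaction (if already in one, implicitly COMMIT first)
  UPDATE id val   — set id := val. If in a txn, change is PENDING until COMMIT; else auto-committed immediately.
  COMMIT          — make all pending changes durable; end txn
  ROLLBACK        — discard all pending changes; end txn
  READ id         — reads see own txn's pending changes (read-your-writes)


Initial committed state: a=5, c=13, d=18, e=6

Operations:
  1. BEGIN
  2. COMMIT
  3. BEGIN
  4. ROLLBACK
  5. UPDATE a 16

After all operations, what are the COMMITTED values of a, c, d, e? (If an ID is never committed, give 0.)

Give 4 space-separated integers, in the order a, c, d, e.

Initial committed: {a=5, c=13, d=18, e=6}
Op 1: BEGIN: in_txn=True, pending={}
Op 2: COMMIT: merged [] into committed; committed now {a=5, c=13, d=18, e=6}
Op 3: BEGIN: in_txn=True, pending={}
Op 4: ROLLBACK: discarded pending []; in_txn=False
Op 5: UPDATE a=16 (auto-commit; committed a=16)
Final committed: {a=16, c=13, d=18, e=6}

Answer: 16 13 18 6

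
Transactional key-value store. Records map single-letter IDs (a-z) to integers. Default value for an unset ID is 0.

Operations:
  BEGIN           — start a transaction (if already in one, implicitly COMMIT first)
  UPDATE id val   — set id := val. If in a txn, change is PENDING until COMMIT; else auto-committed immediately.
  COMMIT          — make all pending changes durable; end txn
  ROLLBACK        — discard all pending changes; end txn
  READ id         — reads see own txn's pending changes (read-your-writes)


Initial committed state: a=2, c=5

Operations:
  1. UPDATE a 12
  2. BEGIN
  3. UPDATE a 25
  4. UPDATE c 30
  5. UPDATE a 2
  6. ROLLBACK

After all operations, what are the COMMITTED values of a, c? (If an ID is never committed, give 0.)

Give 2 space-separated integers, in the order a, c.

Initial committed: {a=2, c=5}
Op 1: UPDATE a=12 (auto-commit; committed a=12)
Op 2: BEGIN: in_txn=True, pending={}
Op 3: UPDATE a=25 (pending; pending now {a=25})
Op 4: UPDATE c=30 (pending; pending now {a=25, c=30})
Op 5: UPDATE a=2 (pending; pending now {a=2, c=30})
Op 6: ROLLBACK: discarded pending ['a', 'c']; in_txn=False
Final committed: {a=12, c=5}

Answer: 12 5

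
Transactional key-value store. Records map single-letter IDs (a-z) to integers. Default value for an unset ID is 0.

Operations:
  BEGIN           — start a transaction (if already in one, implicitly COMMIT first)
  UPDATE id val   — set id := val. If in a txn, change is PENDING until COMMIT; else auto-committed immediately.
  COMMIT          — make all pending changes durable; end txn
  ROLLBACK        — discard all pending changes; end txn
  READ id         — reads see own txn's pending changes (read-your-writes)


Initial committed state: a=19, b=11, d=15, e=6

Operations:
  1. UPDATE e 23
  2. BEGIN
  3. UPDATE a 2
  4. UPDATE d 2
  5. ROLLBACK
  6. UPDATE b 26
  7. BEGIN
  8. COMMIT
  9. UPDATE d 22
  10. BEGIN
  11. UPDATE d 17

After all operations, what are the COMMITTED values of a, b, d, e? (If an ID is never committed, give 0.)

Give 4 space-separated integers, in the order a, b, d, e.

Answer: 19 26 22 23

Derivation:
Initial committed: {a=19, b=11, d=15, e=6}
Op 1: UPDATE e=23 (auto-commit; committed e=23)
Op 2: BEGIN: in_txn=True, pending={}
Op 3: UPDATE a=2 (pending; pending now {a=2})
Op 4: UPDATE d=2 (pending; pending now {a=2, d=2})
Op 5: ROLLBACK: discarded pending ['a', 'd']; in_txn=False
Op 6: UPDATE b=26 (auto-commit; committed b=26)
Op 7: BEGIN: in_txn=True, pending={}
Op 8: COMMIT: merged [] into committed; committed now {a=19, b=26, d=15, e=23}
Op 9: UPDATE d=22 (auto-commit; committed d=22)
Op 10: BEGIN: in_txn=True, pending={}
Op 11: UPDATE d=17 (pending; pending now {d=17})
Final committed: {a=19, b=26, d=22, e=23}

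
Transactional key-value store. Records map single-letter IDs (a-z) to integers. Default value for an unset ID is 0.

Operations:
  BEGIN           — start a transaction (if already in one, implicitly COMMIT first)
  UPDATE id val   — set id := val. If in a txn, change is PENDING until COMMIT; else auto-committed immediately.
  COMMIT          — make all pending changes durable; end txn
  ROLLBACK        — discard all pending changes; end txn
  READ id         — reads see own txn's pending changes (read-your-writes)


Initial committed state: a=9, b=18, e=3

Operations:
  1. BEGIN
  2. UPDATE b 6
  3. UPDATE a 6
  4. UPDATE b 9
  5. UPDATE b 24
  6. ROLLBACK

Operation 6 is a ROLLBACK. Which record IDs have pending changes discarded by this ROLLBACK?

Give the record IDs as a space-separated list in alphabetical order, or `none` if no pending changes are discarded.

Answer: a b

Derivation:
Initial committed: {a=9, b=18, e=3}
Op 1: BEGIN: in_txn=True, pending={}
Op 2: UPDATE b=6 (pending; pending now {b=6})
Op 3: UPDATE a=6 (pending; pending now {a=6, b=6})
Op 4: UPDATE b=9 (pending; pending now {a=6, b=9})
Op 5: UPDATE b=24 (pending; pending now {a=6, b=24})
Op 6: ROLLBACK: discarded pending ['a', 'b']; in_txn=False
ROLLBACK at op 6 discards: ['a', 'b']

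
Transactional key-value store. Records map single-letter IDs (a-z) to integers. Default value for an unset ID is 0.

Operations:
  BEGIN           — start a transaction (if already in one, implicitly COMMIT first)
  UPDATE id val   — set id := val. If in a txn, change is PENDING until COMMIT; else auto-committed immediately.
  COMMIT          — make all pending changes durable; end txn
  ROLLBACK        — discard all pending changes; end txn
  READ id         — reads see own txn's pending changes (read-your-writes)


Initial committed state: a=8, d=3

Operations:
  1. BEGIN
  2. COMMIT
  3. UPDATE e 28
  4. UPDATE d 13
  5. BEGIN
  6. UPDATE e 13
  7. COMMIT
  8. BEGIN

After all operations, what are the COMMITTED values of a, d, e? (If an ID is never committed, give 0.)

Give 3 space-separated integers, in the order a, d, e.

Answer: 8 13 13

Derivation:
Initial committed: {a=8, d=3}
Op 1: BEGIN: in_txn=True, pending={}
Op 2: COMMIT: merged [] into committed; committed now {a=8, d=3}
Op 3: UPDATE e=28 (auto-commit; committed e=28)
Op 4: UPDATE d=13 (auto-commit; committed d=13)
Op 5: BEGIN: in_txn=True, pending={}
Op 6: UPDATE e=13 (pending; pending now {e=13})
Op 7: COMMIT: merged ['e'] into committed; committed now {a=8, d=13, e=13}
Op 8: BEGIN: in_txn=True, pending={}
Final committed: {a=8, d=13, e=13}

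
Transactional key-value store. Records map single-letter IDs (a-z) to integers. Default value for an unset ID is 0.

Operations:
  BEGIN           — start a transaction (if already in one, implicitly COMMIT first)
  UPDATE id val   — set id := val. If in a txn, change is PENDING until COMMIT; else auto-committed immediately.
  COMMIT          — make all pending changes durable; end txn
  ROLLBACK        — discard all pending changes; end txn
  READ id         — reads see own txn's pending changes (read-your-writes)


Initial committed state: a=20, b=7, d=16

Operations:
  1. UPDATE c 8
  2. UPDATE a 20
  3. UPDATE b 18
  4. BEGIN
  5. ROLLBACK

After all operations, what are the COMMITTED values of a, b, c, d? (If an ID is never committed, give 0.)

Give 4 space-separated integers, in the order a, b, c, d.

Answer: 20 18 8 16

Derivation:
Initial committed: {a=20, b=7, d=16}
Op 1: UPDATE c=8 (auto-commit; committed c=8)
Op 2: UPDATE a=20 (auto-commit; committed a=20)
Op 3: UPDATE b=18 (auto-commit; committed b=18)
Op 4: BEGIN: in_txn=True, pending={}
Op 5: ROLLBACK: discarded pending []; in_txn=False
Final committed: {a=20, b=18, c=8, d=16}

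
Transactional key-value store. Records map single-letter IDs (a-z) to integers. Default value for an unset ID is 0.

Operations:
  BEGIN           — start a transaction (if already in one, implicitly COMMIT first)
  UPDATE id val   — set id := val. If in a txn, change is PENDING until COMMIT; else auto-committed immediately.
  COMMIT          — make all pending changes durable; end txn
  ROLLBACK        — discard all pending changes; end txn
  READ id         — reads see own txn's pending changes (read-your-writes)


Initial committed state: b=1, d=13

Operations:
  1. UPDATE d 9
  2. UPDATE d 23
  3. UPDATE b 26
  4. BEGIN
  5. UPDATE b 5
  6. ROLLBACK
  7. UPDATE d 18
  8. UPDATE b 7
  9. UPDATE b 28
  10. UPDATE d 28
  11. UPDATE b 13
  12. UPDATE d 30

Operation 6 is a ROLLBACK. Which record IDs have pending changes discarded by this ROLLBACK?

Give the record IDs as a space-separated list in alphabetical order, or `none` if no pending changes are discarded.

Initial committed: {b=1, d=13}
Op 1: UPDATE d=9 (auto-commit; committed d=9)
Op 2: UPDATE d=23 (auto-commit; committed d=23)
Op 3: UPDATE b=26 (auto-commit; committed b=26)
Op 4: BEGIN: in_txn=True, pending={}
Op 5: UPDATE b=5 (pending; pending now {b=5})
Op 6: ROLLBACK: discarded pending ['b']; in_txn=False
Op 7: UPDATE d=18 (auto-commit; committed d=18)
Op 8: UPDATE b=7 (auto-commit; committed b=7)
Op 9: UPDATE b=28 (auto-commit; committed b=28)
Op 10: UPDATE d=28 (auto-commit; committed d=28)
Op 11: UPDATE b=13 (auto-commit; committed b=13)
Op 12: UPDATE d=30 (auto-commit; committed d=30)
ROLLBACK at op 6 discards: ['b']

Answer: b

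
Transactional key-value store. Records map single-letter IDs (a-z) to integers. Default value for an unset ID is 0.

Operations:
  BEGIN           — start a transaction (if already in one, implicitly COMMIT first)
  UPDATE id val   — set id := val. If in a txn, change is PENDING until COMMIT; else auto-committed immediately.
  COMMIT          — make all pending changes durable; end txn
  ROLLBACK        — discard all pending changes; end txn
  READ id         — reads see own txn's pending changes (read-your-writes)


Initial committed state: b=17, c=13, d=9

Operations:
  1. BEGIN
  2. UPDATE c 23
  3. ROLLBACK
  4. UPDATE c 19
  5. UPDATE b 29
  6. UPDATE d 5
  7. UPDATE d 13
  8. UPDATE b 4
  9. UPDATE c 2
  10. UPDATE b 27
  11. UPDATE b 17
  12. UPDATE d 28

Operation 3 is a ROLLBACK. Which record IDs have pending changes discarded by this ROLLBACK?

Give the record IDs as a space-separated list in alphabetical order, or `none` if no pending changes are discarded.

Initial committed: {b=17, c=13, d=9}
Op 1: BEGIN: in_txn=True, pending={}
Op 2: UPDATE c=23 (pending; pending now {c=23})
Op 3: ROLLBACK: discarded pending ['c']; in_txn=False
Op 4: UPDATE c=19 (auto-commit; committed c=19)
Op 5: UPDATE b=29 (auto-commit; committed b=29)
Op 6: UPDATE d=5 (auto-commit; committed d=5)
Op 7: UPDATE d=13 (auto-commit; committed d=13)
Op 8: UPDATE b=4 (auto-commit; committed b=4)
Op 9: UPDATE c=2 (auto-commit; committed c=2)
Op 10: UPDATE b=27 (auto-commit; committed b=27)
Op 11: UPDATE b=17 (auto-commit; committed b=17)
Op 12: UPDATE d=28 (auto-commit; committed d=28)
ROLLBACK at op 3 discards: ['c']

Answer: c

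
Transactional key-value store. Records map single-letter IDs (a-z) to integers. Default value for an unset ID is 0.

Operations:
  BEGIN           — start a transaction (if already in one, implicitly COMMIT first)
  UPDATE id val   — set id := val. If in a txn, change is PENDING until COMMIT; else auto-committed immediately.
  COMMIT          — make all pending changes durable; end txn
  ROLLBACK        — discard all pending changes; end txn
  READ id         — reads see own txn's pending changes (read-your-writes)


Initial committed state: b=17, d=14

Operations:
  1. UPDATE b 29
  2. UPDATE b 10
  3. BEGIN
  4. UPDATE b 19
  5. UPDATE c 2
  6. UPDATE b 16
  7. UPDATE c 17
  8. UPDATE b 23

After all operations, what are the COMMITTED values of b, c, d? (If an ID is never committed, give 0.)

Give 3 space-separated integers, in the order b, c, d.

Initial committed: {b=17, d=14}
Op 1: UPDATE b=29 (auto-commit; committed b=29)
Op 2: UPDATE b=10 (auto-commit; committed b=10)
Op 3: BEGIN: in_txn=True, pending={}
Op 4: UPDATE b=19 (pending; pending now {b=19})
Op 5: UPDATE c=2 (pending; pending now {b=19, c=2})
Op 6: UPDATE b=16 (pending; pending now {b=16, c=2})
Op 7: UPDATE c=17 (pending; pending now {b=16, c=17})
Op 8: UPDATE b=23 (pending; pending now {b=23, c=17})
Final committed: {b=10, d=14}

Answer: 10 0 14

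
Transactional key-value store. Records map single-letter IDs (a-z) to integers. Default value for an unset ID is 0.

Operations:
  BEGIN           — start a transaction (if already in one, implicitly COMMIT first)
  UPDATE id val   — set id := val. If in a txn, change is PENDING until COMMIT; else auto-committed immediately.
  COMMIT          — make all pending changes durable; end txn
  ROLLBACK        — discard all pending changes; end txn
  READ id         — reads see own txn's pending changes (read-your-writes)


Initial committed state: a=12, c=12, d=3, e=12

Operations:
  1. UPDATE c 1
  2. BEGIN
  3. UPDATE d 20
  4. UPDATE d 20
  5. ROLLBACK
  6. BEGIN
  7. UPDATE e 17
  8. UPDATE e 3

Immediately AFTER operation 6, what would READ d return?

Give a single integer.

Answer: 3

Derivation:
Initial committed: {a=12, c=12, d=3, e=12}
Op 1: UPDATE c=1 (auto-commit; committed c=1)
Op 2: BEGIN: in_txn=True, pending={}
Op 3: UPDATE d=20 (pending; pending now {d=20})
Op 4: UPDATE d=20 (pending; pending now {d=20})
Op 5: ROLLBACK: discarded pending ['d']; in_txn=False
Op 6: BEGIN: in_txn=True, pending={}
After op 6: visible(d) = 3 (pending={}, committed={a=12, c=1, d=3, e=12})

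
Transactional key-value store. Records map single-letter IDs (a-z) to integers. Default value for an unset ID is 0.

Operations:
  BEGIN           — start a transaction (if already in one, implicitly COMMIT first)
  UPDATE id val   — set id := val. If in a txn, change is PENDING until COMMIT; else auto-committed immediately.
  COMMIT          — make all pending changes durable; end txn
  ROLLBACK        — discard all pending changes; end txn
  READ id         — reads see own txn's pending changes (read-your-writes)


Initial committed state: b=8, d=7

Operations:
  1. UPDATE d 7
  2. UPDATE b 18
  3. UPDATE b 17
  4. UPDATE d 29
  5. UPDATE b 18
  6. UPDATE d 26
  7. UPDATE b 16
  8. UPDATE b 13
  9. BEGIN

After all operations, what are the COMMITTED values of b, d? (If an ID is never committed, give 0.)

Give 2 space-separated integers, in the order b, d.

Answer: 13 26

Derivation:
Initial committed: {b=8, d=7}
Op 1: UPDATE d=7 (auto-commit; committed d=7)
Op 2: UPDATE b=18 (auto-commit; committed b=18)
Op 3: UPDATE b=17 (auto-commit; committed b=17)
Op 4: UPDATE d=29 (auto-commit; committed d=29)
Op 5: UPDATE b=18 (auto-commit; committed b=18)
Op 6: UPDATE d=26 (auto-commit; committed d=26)
Op 7: UPDATE b=16 (auto-commit; committed b=16)
Op 8: UPDATE b=13 (auto-commit; committed b=13)
Op 9: BEGIN: in_txn=True, pending={}
Final committed: {b=13, d=26}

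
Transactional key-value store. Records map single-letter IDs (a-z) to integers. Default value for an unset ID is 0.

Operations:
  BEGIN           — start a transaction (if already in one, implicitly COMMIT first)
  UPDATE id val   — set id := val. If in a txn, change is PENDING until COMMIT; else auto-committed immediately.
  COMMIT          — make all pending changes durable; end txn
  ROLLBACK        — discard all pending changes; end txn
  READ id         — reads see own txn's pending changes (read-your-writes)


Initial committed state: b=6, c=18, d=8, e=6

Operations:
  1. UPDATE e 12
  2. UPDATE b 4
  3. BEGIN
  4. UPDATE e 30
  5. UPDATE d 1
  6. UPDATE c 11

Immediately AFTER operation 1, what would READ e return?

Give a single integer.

Initial committed: {b=6, c=18, d=8, e=6}
Op 1: UPDATE e=12 (auto-commit; committed e=12)
After op 1: visible(e) = 12 (pending={}, committed={b=6, c=18, d=8, e=12})

Answer: 12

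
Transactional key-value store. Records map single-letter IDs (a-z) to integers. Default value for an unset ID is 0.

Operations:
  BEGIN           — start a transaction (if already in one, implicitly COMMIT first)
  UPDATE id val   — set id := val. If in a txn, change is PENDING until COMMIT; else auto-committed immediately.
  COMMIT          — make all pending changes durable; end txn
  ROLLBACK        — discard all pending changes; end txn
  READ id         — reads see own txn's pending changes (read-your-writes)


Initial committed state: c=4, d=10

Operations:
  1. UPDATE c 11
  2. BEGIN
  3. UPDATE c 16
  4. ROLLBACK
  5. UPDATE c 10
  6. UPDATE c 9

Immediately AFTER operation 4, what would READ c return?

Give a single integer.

Answer: 11

Derivation:
Initial committed: {c=4, d=10}
Op 1: UPDATE c=11 (auto-commit; committed c=11)
Op 2: BEGIN: in_txn=True, pending={}
Op 3: UPDATE c=16 (pending; pending now {c=16})
Op 4: ROLLBACK: discarded pending ['c']; in_txn=False
After op 4: visible(c) = 11 (pending={}, committed={c=11, d=10})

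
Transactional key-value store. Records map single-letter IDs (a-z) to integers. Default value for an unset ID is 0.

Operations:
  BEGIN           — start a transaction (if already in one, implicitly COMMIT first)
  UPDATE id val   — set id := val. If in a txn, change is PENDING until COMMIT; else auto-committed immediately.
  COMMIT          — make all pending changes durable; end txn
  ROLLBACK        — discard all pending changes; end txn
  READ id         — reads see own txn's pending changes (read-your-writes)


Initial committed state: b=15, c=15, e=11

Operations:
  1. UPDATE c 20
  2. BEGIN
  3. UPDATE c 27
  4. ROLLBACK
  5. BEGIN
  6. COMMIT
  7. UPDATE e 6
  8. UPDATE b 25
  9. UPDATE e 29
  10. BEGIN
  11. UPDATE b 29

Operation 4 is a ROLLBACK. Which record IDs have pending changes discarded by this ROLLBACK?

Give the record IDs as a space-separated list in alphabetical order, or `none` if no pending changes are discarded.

Answer: c

Derivation:
Initial committed: {b=15, c=15, e=11}
Op 1: UPDATE c=20 (auto-commit; committed c=20)
Op 2: BEGIN: in_txn=True, pending={}
Op 3: UPDATE c=27 (pending; pending now {c=27})
Op 4: ROLLBACK: discarded pending ['c']; in_txn=False
Op 5: BEGIN: in_txn=True, pending={}
Op 6: COMMIT: merged [] into committed; committed now {b=15, c=20, e=11}
Op 7: UPDATE e=6 (auto-commit; committed e=6)
Op 8: UPDATE b=25 (auto-commit; committed b=25)
Op 9: UPDATE e=29 (auto-commit; committed e=29)
Op 10: BEGIN: in_txn=True, pending={}
Op 11: UPDATE b=29 (pending; pending now {b=29})
ROLLBACK at op 4 discards: ['c']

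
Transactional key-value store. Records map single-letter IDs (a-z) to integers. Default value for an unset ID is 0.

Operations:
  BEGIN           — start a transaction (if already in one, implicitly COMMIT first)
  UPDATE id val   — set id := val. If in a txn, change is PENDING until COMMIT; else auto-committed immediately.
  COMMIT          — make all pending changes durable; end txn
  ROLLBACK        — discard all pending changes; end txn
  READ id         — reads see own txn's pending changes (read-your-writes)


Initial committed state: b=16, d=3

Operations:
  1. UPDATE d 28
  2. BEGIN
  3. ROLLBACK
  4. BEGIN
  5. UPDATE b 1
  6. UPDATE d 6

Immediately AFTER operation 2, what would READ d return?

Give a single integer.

Answer: 28

Derivation:
Initial committed: {b=16, d=3}
Op 1: UPDATE d=28 (auto-commit; committed d=28)
Op 2: BEGIN: in_txn=True, pending={}
After op 2: visible(d) = 28 (pending={}, committed={b=16, d=28})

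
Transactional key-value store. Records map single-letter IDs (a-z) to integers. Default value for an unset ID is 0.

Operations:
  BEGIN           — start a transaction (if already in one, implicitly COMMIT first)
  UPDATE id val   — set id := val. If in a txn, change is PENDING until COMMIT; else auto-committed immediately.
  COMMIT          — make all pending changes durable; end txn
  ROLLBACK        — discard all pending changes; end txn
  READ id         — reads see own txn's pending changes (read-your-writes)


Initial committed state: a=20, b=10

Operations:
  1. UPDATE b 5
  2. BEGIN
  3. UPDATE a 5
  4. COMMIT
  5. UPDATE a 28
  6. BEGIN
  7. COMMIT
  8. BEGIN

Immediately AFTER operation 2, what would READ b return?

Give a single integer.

Answer: 5

Derivation:
Initial committed: {a=20, b=10}
Op 1: UPDATE b=5 (auto-commit; committed b=5)
Op 2: BEGIN: in_txn=True, pending={}
After op 2: visible(b) = 5 (pending={}, committed={a=20, b=5})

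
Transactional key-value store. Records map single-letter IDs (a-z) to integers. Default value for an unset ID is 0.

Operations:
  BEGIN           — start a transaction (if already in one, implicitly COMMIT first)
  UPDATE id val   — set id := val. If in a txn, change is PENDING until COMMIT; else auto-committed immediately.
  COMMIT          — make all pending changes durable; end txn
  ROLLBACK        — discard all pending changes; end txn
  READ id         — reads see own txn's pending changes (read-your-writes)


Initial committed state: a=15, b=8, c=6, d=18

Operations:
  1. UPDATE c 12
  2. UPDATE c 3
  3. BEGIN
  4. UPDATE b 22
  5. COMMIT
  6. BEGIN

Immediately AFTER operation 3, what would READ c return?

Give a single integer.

Answer: 3

Derivation:
Initial committed: {a=15, b=8, c=6, d=18}
Op 1: UPDATE c=12 (auto-commit; committed c=12)
Op 2: UPDATE c=3 (auto-commit; committed c=3)
Op 3: BEGIN: in_txn=True, pending={}
After op 3: visible(c) = 3 (pending={}, committed={a=15, b=8, c=3, d=18})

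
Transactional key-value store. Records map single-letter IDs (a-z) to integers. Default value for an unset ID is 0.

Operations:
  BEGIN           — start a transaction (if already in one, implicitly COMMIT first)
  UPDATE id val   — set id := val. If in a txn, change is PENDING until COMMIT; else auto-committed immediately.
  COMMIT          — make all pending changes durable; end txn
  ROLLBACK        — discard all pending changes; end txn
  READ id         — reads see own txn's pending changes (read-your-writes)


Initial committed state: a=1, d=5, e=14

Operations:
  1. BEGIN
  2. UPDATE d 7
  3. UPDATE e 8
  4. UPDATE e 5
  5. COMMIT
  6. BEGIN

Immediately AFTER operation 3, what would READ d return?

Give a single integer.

Initial committed: {a=1, d=5, e=14}
Op 1: BEGIN: in_txn=True, pending={}
Op 2: UPDATE d=7 (pending; pending now {d=7})
Op 3: UPDATE e=8 (pending; pending now {d=7, e=8})
After op 3: visible(d) = 7 (pending={d=7, e=8}, committed={a=1, d=5, e=14})

Answer: 7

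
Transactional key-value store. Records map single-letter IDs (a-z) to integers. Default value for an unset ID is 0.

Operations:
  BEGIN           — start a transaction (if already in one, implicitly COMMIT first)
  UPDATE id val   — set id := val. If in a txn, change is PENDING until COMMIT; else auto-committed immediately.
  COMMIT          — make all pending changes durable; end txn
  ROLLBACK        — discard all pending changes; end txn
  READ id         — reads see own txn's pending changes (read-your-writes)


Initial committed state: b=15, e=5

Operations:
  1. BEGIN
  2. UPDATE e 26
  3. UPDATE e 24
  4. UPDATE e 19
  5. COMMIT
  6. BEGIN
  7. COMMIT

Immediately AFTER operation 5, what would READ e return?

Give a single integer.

Answer: 19

Derivation:
Initial committed: {b=15, e=5}
Op 1: BEGIN: in_txn=True, pending={}
Op 2: UPDATE e=26 (pending; pending now {e=26})
Op 3: UPDATE e=24 (pending; pending now {e=24})
Op 4: UPDATE e=19 (pending; pending now {e=19})
Op 5: COMMIT: merged ['e'] into committed; committed now {b=15, e=19}
After op 5: visible(e) = 19 (pending={}, committed={b=15, e=19})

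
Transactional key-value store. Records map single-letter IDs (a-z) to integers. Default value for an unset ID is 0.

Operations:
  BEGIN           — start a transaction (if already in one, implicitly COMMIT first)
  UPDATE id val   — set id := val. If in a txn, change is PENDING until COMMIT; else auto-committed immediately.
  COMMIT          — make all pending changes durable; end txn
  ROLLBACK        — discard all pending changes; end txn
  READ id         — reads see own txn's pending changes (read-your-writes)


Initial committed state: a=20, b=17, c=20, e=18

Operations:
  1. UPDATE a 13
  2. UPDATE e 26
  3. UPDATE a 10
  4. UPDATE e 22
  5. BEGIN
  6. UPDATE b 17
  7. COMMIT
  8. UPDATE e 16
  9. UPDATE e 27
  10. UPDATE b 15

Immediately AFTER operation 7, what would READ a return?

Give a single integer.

Answer: 10

Derivation:
Initial committed: {a=20, b=17, c=20, e=18}
Op 1: UPDATE a=13 (auto-commit; committed a=13)
Op 2: UPDATE e=26 (auto-commit; committed e=26)
Op 3: UPDATE a=10 (auto-commit; committed a=10)
Op 4: UPDATE e=22 (auto-commit; committed e=22)
Op 5: BEGIN: in_txn=True, pending={}
Op 6: UPDATE b=17 (pending; pending now {b=17})
Op 7: COMMIT: merged ['b'] into committed; committed now {a=10, b=17, c=20, e=22}
After op 7: visible(a) = 10 (pending={}, committed={a=10, b=17, c=20, e=22})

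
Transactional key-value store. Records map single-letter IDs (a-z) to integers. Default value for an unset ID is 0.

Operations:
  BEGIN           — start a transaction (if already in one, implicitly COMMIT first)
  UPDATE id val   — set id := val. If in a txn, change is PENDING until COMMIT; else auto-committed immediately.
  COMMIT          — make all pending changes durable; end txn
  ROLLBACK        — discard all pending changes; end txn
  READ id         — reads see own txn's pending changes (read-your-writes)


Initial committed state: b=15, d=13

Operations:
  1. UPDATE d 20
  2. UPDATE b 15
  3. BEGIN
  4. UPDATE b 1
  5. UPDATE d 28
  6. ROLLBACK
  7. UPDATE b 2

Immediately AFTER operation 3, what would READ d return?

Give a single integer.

Initial committed: {b=15, d=13}
Op 1: UPDATE d=20 (auto-commit; committed d=20)
Op 2: UPDATE b=15 (auto-commit; committed b=15)
Op 3: BEGIN: in_txn=True, pending={}
After op 3: visible(d) = 20 (pending={}, committed={b=15, d=20})

Answer: 20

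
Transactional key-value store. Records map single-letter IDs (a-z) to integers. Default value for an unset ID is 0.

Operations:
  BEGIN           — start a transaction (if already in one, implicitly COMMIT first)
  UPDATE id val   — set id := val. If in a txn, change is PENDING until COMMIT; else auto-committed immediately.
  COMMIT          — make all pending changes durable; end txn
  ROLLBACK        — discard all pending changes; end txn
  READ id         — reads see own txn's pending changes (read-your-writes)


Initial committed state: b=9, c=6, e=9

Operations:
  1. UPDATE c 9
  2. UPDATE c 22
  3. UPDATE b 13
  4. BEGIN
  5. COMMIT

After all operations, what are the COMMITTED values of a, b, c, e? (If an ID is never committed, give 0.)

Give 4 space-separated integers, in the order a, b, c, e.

Answer: 0 13 22 9

Derivation:
Initial committed: {b=9, c=6, e=9}
Op 1: UPDATE c=9 (auto-commit; committed c=9)
Op 2: UPDATE c=22 (auto-commit; committed c=22)
Op 3: UPDATE b=13 (auto-commit; committed b=13)
Op 4: BEGIN: in_txn=True, pending={}
Op 5: COMMIT: merged [] into committed; committed now {b=13, c=22, e=9}
Final committed: {b=13, c=22, e=9}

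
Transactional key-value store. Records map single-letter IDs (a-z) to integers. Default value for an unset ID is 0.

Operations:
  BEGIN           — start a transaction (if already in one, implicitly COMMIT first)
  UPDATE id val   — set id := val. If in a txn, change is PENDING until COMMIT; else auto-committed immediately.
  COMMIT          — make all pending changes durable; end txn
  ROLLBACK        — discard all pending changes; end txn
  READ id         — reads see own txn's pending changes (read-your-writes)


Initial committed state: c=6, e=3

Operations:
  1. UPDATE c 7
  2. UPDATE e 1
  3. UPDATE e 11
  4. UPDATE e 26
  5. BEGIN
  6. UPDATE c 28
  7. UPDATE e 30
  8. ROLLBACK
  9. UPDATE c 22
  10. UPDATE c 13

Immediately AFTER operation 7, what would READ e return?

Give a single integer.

Answer: 30

Derivation:
Initial committed: {c=6, e=3}
Op 1: UPDATE c=7 (auto-commit; committed c=7)
Op 2: UPDATE e=1 (auto-commit; committed e=1)
Op 3: UPDATE e=11 (auto-commit; committed e=11)
Op 4: UPDATE e=26 (auto-commit; committed e=26)
Op 5: BEGIN: in_txn=True, pending={}
Op 6: UPDATE c=28 (pending; pending now {c=28})
Op 7: UPDATE e=30 (pending; pending now {c=28, e=30})
After op 7: visible(e) = 30 (pending={c=28, e=30}, committed={c=7, e=26})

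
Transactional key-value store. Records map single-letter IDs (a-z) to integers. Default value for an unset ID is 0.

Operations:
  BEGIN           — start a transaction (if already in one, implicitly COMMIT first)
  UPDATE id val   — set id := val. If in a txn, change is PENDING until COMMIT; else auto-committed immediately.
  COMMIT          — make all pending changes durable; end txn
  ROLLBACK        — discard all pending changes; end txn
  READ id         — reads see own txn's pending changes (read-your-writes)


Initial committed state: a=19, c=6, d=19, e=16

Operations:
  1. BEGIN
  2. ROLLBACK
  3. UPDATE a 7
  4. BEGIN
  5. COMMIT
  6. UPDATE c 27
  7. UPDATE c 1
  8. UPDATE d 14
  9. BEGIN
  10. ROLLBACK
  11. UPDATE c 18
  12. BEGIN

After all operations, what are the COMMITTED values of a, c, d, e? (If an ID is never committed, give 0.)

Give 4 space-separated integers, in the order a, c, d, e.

Initial committed: {a=19, c=6, d=19, e=16}
Op 1: BEGIN: in_txn=True, pending={}
Op 2: ROLLBACK: discarded pending []; in_txn=False
Op 3: UPDATE a=7 (auto-commit; committed a=7)
Op 4: BEGIN: in_txn=True, pending={}
Op 5: COMMIT: merged [] into committed; committed now {a=7, c=6, d=19, e=16}
Op 6: UPDATE c=27 (auto-commit; committed c=27)
Op 7: UPDATE c=1 (auto-commit; committed c=1)
Op 8: UPDATE d=14 (auto-commit; committed d=14)
Op 9: BEGIN: in_txn=True, pending={}
Op 10: ROLLBACK: discarded pending []; in_txn=False
Op 11: UPDATE c=18 (auto-commit; committed c=18)
Op 12: BEGIN: in_txn=True, pending={}
Final committed: {a=7, c=18, d=14, e=16}

Answer: 7 18 14 16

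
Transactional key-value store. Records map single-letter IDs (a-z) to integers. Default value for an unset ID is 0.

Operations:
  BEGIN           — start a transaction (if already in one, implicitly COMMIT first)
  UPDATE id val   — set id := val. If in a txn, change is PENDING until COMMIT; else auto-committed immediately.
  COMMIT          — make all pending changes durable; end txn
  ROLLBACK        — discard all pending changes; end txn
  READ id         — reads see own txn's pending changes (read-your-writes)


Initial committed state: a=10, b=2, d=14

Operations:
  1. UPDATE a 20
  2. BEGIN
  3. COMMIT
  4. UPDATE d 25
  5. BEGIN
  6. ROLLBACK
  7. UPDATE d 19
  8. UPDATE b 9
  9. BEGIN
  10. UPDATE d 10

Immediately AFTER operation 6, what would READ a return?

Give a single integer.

Answer: 20

Derivation:
Initial committed: {a=10, b=2, d=14}
Op 1: UPDATE a=20 (auto-commit; committed a=20)
Op 2: BEGIN: in_txn=True, pending={}
Op 3: COMMIT: merged [] into committed; committed now {a=20, b=2, d=14}
Op 4: UPDATE d=25 (auto-commit; committed d=25)
Op 5: BEGIN: in_txn=True, pending={}
Op 6: ROLLBACK: discarded pending []; in_txn=False
After op 6: visible(a) = 20 (pending={}, committed={a=20, b=2, d=25})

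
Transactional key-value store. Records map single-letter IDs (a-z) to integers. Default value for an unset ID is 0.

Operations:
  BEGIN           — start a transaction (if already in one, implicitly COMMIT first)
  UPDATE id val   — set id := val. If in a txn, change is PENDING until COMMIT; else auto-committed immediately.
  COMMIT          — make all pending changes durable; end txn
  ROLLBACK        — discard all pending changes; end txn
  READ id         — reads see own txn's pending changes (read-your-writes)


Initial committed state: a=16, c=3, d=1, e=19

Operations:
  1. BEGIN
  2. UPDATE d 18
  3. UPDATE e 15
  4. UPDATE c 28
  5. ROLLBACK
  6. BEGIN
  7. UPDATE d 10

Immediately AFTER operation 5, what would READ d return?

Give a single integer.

Initial committed: {a=16, c=3, d=1, e=19}
Op 1: BEGIN: in_txn=True, pending={}
Op 2: UPDATE d=18 (pending; pending now {d=18})
Op 3: UPDATE e=15 (pending; pending now {d=18, e=15})
Op 4: UPDATE c=28 (pending; pending now {c=28, d=18, e=15})
Op 5: ROLLBACK: discarded pending ['c', 'd', 'e']; in_txn=False
After op 5: visible(d) = 1 (pending={}, committed={a=16, c=3, d=1, e=19})

Answer: 1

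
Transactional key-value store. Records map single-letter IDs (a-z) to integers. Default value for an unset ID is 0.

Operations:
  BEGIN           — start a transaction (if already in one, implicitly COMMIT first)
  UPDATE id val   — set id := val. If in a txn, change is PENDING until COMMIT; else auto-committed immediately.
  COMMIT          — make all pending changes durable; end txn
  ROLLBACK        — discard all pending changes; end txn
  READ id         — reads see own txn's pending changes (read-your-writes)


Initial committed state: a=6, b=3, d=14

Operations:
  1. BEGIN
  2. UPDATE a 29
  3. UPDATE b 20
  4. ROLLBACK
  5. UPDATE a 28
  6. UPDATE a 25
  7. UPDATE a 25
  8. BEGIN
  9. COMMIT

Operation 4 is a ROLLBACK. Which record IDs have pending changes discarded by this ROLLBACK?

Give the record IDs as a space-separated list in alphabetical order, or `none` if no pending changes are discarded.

Initial committed: {a=6, b=3, d=14}
Op 1: BEGIN: in_txn=True, pending={}
Op 2: UPDATE a=29 (pending; pending now {a=29})
Op 3: UPDATE b=20 (pending; pending now {a=29, b=20})
Op 4: ROLLBACK: discarded pending ['a', 'b']; in_txn=False
Op 5: UPDATE a=28 (auto-commit; committed a=28)
Op 6: UPDATE a=25 (auto-commit; committed a=25)
Op 7: UPDATE a=25 (auto-commit; committed a=25)
Op 8: BEGIN: in_txn=True, pending={}
Op 9: COMMIT: merged [] into committed; committed now {a=25, b=3, d=14}
ROLLBACK at op 4 discards: ['a', 'b']

Answer: a b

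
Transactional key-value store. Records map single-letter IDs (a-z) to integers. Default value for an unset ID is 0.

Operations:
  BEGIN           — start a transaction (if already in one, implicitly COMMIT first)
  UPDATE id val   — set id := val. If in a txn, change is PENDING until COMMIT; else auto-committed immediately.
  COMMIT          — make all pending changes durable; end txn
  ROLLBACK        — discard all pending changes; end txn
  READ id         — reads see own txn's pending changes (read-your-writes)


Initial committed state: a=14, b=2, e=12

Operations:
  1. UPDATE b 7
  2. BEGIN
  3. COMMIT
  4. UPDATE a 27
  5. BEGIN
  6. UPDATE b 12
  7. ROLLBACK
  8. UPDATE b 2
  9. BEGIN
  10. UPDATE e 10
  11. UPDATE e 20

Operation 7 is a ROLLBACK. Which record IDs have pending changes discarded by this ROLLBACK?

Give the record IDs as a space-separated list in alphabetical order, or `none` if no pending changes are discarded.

Initial committed: {a=14, b=2, e=12}
Op 1: UPDATE b=7 (auto-commit; committed b=7)
Op 2: BEGIN: in_txn=True, pending={}
Op 3: COMMIT: merged [] into committed; committed now {a=14, b=7, e=12}
Op 4: UPDATE a=27 (auto-commit; committed a=27)
Op 5: BEGIN: in_txn=True, pending={}
Op 6: UPDATE b=12 (pending; pending now {b=12})
Op 7: ROLLBACK: discarded pending ['b']; in_txn=False
Op 8: UPDATE b=2 (auto-commit; committed b=2)
Op 9: BEGIN: in_txn=True, pending={}
Op 10: UPDATE e=10 (pending; pending now {e=10})
Op 11: UPDATE e=20 (pending; pending now {e=20})
ROLLBACK at op 7 discards: ['b']

Answer: b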